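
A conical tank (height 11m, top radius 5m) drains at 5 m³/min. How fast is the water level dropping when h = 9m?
121/(405π) ≈ 0.0951 m/min

r/h = 5/11, so r = (5/11)h
V = (1/3)πr²h = (1/3)π((5/11)h)²h = (25/363)πh³
dV/dh = (25/121)πh²
dh/dt = (dV/dt)/(dV/dh) = -5/((25/121)π·9²) = -121/(405π) m/min
The level is dropping at 121/(405π) ≈ 0.0951 m/min.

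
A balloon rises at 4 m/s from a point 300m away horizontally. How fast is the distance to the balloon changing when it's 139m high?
556√109321/109321 ≈ 1.682 m/s

z² = 300² + y²
z = √(300² + 139²) = √109321
dz/dt = y/z · dy/dt = 139/√109321 · 4 = 556√109321/109321 ≈ 1.682 m/s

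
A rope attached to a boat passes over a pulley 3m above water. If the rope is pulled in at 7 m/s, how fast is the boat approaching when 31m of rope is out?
31√238/68 ≈ 7.033 m/s

rope² = x² + 3²
x = √(31² - 3²) = 2√238
dx/dt = (rope/x) · d(rope)/dt = (31/(2√238)) · (-7) = -31√238/68 m/s
The boat approaches at 31√238/68 ≈ 7.033 m/s.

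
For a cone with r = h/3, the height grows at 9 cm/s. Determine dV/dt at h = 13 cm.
169π cm³/s

V = (1/3)π(h/3)²h = πh³/27
dV/dt = πh²/9 · 9
At h = 13: dV/dt = 169π cm³/s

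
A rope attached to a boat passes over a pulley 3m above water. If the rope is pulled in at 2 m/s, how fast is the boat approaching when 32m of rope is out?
64√1015/1015 ≈ 2.009 m/s

rope² = x² + 3²
x = √(32² - 3²) = √1015
dx/dt = (rope/x) · d(rope)/dt = (32/√1015) · (-2) = -64√1015/1015 m/s
The boat approaches at 64√1015/1015 ≈ 2.009 m/s.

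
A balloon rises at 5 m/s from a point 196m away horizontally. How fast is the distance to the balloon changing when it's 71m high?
355√43457/43457 ≈ 1.703 m/s

z² = 196² + y²
z = √(196² + 71²) = √43457
dz/dt = y/z · dy/dt = 71/√43457 · 5 = 355√43457/43457 ≈ 1.703 m/s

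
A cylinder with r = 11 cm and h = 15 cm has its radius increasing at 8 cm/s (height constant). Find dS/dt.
592π cm²/s

S = 2πrh + 2πr² (lateral + bases)
dS/dt = (2πh + 4πr)·dr/dt = (2π·15 + 4π·11)·8
= 592π cm²/s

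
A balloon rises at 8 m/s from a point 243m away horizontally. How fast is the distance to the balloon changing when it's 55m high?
220√62074/31037 ≈ 1.766 m/s

z² = 243² + y²
z = √(243² + 55²) = √62074
dz/dt = y/z · dy/dt = 55/√62074 · 8 = 220√62074/31037 ≈ 1.766 m/s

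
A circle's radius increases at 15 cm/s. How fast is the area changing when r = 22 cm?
660π cm²/s

A = πr²
dA/dt = 2πr · dr/dt = 2π(22)(15) = 660π cm²/s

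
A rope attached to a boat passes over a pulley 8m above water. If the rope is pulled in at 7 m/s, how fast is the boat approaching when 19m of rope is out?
133√33/99 ≈ 7.717 m/s

rope² = x² + 8²
x = √(19² - 8²) = 3√33
dx/dt = (rope/x) · d(rope)/dt = (19/(3√33)) · (-7) = -133√33/99 m/s
The boat approaches at 133√33/99 ≈ 7.717 m/s.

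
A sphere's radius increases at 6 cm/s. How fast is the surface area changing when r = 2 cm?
96π cm²/s

S = 4πr²
dS/dt = dS/dr · dr/dt = 8πr · 6
At r = 2: dS/dt = 96π cm²/s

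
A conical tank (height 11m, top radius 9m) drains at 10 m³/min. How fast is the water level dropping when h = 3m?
1210/(729π) ≈ 0.5283 m/min

r/h = 9/11, so r = (9/11)h
V = (1/3)πr²h = (1/3)π((9/11)h)²h = (27/121)πh³
dV/dh = (81/121)πh²
dh/dt = (dV/dt)/(dV/dh) = -10/((81/121)π·3²) = -1210/(729π) m/min
The level is dropping at 1210/(729π) ≈ 0.5283 m/min.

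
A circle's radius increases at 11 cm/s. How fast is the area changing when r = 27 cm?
594π cm²/s

A = πr²
dA/dt = 2πr · dr/dt = 2π(27)(11) = 594π cm²/s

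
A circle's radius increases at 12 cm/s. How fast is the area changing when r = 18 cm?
432π cm²/s

A = πr²
dA/dt = 2πr · dr/dt = 2π(18)(12) = 432π cm²/s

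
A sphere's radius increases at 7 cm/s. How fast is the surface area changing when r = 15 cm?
840π cm²/s

S = 4πr²
dS/dt = dS/dr · dr/dt = 8πr · 7
At r = 15: dS/dt = 840π cm²/s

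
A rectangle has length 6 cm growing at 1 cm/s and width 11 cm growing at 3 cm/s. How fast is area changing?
29 cm²/s

A = lw
dA/dt = w·dl/dt + l·dw/dt = 11·1 + 6·3 = 29 cm²/s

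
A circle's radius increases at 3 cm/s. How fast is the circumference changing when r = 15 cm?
6π cm/s

C = 2πr
dC/dt = 2π · dr/dt = 2π · 3 = 6π cm/s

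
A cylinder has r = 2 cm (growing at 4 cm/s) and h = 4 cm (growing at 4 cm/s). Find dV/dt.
80π cm³/s

V = πr²h
dV/dt = 2πrh·dr/dt + πr²·dh/dt
= 2π(2)(4)(4) + π(2)²(4)
= 80π cm³/s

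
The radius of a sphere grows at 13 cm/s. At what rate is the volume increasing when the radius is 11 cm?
6292π cm³/s

V = (4/3)πr³
dV/dt = dV/dr · dr/dt = 4πr² · 13
At r = 11: dV/dt = 6292π cm³/s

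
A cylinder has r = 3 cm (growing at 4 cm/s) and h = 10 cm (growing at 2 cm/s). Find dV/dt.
258π cm³/s

V = πr²h
dV/dt = 2πrh·dr/dt + πr²·dh/dt
= 2π(3)(10)(4) + π(3)²(2)
= 258π cm³/s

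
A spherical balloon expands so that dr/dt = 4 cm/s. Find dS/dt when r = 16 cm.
512π cm²/s

S = 4πr²
dS/dt = dS/dr · dr/dt = 8πr · 4
At r = 16: dS/dt = 512π cm²/s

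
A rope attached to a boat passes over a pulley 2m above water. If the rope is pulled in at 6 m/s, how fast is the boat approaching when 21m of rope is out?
126√437/437 ≈ 6.027 m/s

rope² = x² + 2²
x = √(21² - 2²) = √437
dx/dt = (rope/x) · d(rope)/dt = (21/√437) · (-6) = -126√437/437 m/s
The boat approaches at 126√437/437 ≈ 6.027 m/s.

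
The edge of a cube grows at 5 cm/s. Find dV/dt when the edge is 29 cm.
12615 cm³/s

V = s³
dV/dt = 3s² · ds/dt = 3·29²·5 = 12615 cm³/s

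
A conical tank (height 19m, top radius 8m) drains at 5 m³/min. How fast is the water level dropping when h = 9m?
1805/(5184π) ≈ 0.1108 m/min

r/h = 8/19, so r = (8/19)h
V = (1/3)πr²h = (1/3)π((8/19)h)²h = (64/1083)πh³
dV/dh = (64/361)πh²
dh/dt = (dV/dt)/(dV/dh) = -5/((64/361)π·9²) = -1805/(5184π) m/min
The level is dropping at 1805/(5184π) ≈ 0.1108 m/min.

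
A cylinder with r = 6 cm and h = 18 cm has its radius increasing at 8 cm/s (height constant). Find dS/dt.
480π cm²/s

S = 2πrh + 2πr² (lateral + bases)
dS/dt = (2πh + 4πr)·dr/dt = (2π·18 + 4π·6)·8
= 480π cm²/s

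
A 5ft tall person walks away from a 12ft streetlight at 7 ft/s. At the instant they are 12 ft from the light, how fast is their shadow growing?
5 ft/s

By similar triangles: 12/(x+s) = 5/s
Solving: s = 5x/7
ds/dt = 5/7 · dx/dt = 5/7 · 7 = 5 ft/s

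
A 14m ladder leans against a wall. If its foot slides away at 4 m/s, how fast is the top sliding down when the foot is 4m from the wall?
8√5/15 ≈ 1.193 m/s

x² + y² = 14²
2x·dx/dt + 2y·dy/dt = 0
dy/dt = -x/y · dx/dt = -4/(6√5) · 4 = -8√5/15 m/s
The top is descending at 8√5/15 ≈ 1.193 m/s.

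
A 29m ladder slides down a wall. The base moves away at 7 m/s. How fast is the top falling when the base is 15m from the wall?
15√154/44 ≈ 4.231 m/s

x² + y² = 29²
2x·dx/dt + 2y·dy/dt = 0
dy/dt = -x/y · dx/dt = -15/(2√154) · 7 = -15√154/44 m/s
The top is descending at 15√154/44 ≈ 4.231 m/s.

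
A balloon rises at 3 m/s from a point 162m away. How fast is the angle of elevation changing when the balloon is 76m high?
0.015178 rad/s

tan(θ) = y/162
sec²(θ) · dθ/dt = (1/162) · dy/dt
dθ/dt = cos²(θ)/162 · 3 = 162/(162² + 76²) · 3
dθ/dt = 0.015178 rad/s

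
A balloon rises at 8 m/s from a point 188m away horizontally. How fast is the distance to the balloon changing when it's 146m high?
584√14165/14165 ≈ 4.907 m/s

z² = 188² + y²
z = √(188² + 146²) = 2√14165
dz/dt = y/z · dy/dt = 146/(2√14165) · 8 = 584√14165/14165 ≈ 4.907 m/s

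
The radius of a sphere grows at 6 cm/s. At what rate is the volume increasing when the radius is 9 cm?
1944π cm³/s

V = (4/3)πr³
dV/dt = dV/dr · dr/dt = 4πr² · 6
At r = 9: dV/dt = 1944π cm³/s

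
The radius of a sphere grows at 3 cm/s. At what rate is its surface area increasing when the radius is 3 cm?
72π cm²/s

S = 4πr²
dS/dt = dS/dr · dr/dt = 8πr · 3
At r = 3: dS/dt = 72π cm²/s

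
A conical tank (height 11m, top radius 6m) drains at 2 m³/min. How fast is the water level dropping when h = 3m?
121/(162π) ≈ 0.2377 m/min

r/h = 6/11, so r = (6/11)h
V = (1/3)πr²h = (1/3)π((6/11)h)²h = (12/121)πh³
dV/dh = (36/121)πh²
dh/dt = (dV/dt)/(dV/dh) = -2/((36/121)π·3²) = -121/(162π) m/min
The level is dropping at 121/(162π) ≈ 0.2377 m/min.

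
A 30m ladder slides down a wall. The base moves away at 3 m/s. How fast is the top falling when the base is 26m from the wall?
39√14/28 ≈ 5.212 m/s

x² + y² = 30²
2x·dx/dt + 2y·dy/dt = 0
dy/dt = -x/y · dx/dt = -26/(4√14) · 3 = -39√14/28 m/s
The top is descending at 39√14/28 ≈ 5.212 m/s.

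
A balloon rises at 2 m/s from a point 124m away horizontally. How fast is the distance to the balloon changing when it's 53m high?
106√18185/18185 ≈ 0.786 m/s

z² = 124² + y²
z = √(124² + 53²) = √18185
dz/dt = y/z · dy/dt = 53/√18185 · 2 = 106√18185/18185 ≈ 0.786 m/s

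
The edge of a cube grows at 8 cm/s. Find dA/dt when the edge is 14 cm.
1344 cm²/s

A = 6s²
dA/dt = 12s · ds/dt = 12·14·8 = 1344 cm²/s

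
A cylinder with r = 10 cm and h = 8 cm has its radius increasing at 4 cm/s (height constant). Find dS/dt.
224π cm²/s

S = 2πrh + 2πr² (lateral + bases)
dS/dt = (2πh + 4πr)·dr/dt = (2π·8 + 4π·10)·4
= 224π cm²/s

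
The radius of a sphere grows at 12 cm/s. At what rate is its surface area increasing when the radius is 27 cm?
2592π cm²/s

S = 4πr²
dS/dt = dS/dr · dr/dt = 8πr · 12
At r = 27: dS/dt = 2592π cm²/s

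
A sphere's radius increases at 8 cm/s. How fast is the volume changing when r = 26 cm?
21632π cm³/s

V = (4/3)πr³
dV/dt = dV/dr · dr/dt = 4πr² · 8
At r = 26: dV/dt = 21632π cm³/s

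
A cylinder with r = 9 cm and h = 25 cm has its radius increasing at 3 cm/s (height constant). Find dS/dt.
258π cm²/s

S = 2πrh + 2πr² (lateral + bases)
dS/dt = (2πh + 4πr)·dr/dt = (2π·25 + 4π·9)·3
= 258π cm²/s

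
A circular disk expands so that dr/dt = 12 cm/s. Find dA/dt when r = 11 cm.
264π cm²/s

A = πr²
dA/dt = 2πr · dr/dt = 2π(11)(12) = 264π cm²/s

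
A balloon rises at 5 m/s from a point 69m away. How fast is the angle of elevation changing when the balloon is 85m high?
0.028784 rad/s

tan(θ) = y/69
sec²(θ) · dθ/dt = (1/69) · dy/dt
dθ/dt = cos²(θ)/69 · 5 = 69/(69² + 85²) · 5
dθ/dt = 0.028784 rad/s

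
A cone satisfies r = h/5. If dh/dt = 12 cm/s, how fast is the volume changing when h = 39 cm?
18252π/25 cm³/s

V = (1/3)π(h/5)²h = πh³/75
dV/dt = πh²/25 · 12
At h = 39: dV/dt = 18252π/25 cm³/s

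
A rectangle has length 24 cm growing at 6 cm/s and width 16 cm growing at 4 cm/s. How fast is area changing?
192 cm²/s

A = lw
dA/dt = w·dl/dt + l·dw/dt = 16·6 + 24·4 = 192 cm²/s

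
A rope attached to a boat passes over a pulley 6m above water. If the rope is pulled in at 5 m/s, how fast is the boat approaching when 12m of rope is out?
10√3/3 ≈ 5.774 m/s

rope² = x² + 6²
x = √(12² - 6²) = 6√3
dx/dt = (rope/x) · d(rope)/dt = (12/(6√3)) · (-5) = -10√3/3 m/s
The boat approaches at 10√3/3 ≈ 5.774 m/s.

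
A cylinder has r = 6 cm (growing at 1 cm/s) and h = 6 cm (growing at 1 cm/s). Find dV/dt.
108π cm³/s

V = πr²h
dV/dt = 2πrh·dr/dt + πr²·dh/dt
= 2π(6)(6)(1) + π(6)²(1)
= 108π cm³/s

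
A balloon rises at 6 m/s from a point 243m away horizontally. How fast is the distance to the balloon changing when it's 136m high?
816√77545/77545 ≈ 2.93 m/s

z² = 243² + y²
z = √(243² + 136²) = √77545
dz/dt = y/z · dy/dt = 136/√77545 · 6 = 816√77545/77545 ≈ 2.93 m/s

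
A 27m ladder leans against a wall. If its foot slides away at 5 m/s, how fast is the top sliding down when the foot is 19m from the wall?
95√23/92 ≈ 4.952 m/s

x² + y² = 27²
2x·dx/dt + 2y·dy/dt = 0
dy/dt = -x/y · dx/dt = -19/(4√23) · 5 = -95√23/92 m/s
The top is descending at 95√23/92 ≈ 4.952 m/s.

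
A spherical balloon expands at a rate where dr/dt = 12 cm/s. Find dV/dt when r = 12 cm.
6912π cm³/s

V = (4/3)πr³
dV/dt = dV/dr · dr/dt = 4πr² · 12
At r = 12: dV/dt = 6912π cm³/s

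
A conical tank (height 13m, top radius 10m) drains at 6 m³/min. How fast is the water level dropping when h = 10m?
507/(5000π) ≈ 0.03228 m/min

r/h = 10/13, so r = (10/13)h
V = (1/3)πr²h = (1/3)π((10/13)h)²h = (100/507)πh³
dV/dh = (100/169)πh²
dh/dt = (dV/dt)/(dV/dh) = -6/((100/169)π·10²) = -507/(5000π) m/min
The level is dropping at 507/(5000π) ≈ 0.03228 m/min.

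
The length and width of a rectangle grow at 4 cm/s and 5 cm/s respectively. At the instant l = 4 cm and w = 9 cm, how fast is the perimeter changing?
18 cm/s

P = 2(l + w)
dP/dt = 2(dl/dt + dw/dt) = 2(4 + 5) = 18 cm/s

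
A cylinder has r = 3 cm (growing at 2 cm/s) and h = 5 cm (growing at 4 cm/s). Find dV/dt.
96π cm³/s

V = πr²h
dV/dt = 2πrh·dr/dt + πr²·dh/dt
= 2π(3)(5)(2) + π(3)²(4)
= 96π cm³/s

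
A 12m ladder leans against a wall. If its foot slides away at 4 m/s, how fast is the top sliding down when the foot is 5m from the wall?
20√119/119 ≈ 1.833 m/s

x² + y² = 12²
2x·dx/dt + 2y·dy/dt = 0
dy/dt = -x/y · dx/dt = -5/√119 · 4 = -20√119/119 m/s
The top is descending at 20√119/119 ≈ 1.833 m/s.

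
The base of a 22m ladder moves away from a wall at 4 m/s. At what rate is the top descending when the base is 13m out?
52√35/105 ≈ 2.93 m/s

x² + y² = 22²
2x·dx/dt + 2y·dy/dt = 0
dy/dt = -x/y · dx/dt = -13/(3√35) · 4 = -52√35/105 m/s
The top is descending at 52√35/105 ≈ 2.93 m/s.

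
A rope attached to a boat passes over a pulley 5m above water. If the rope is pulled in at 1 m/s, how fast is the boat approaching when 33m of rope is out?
33√266/532 ≈ 1.012 m/s

rope² = x² + 5²
x = √(33² - 5²) = 2√266
dx/dt = (rope/x) · d(rope)/dt = (33/(2√266)) · (-1) = -33√266/532 m/s
The boat approaches at 33√266/532 ≈ 1.012 m/s.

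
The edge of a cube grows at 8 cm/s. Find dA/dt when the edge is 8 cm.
768 cm²/s

A = 6s²
dA/dt = 12s · ds/dt = 12·8·8 = 768 cm²/s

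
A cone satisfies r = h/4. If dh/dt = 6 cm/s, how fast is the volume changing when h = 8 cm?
24π cm³/s

V = (1/3)π(h/4)²h = πh³/48
dV/dt = πh²/16 · 6
At h = 8: dV/dt = 24π cm³/s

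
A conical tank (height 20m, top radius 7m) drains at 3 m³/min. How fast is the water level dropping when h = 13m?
1200/(8281π) ≈ 0.04613 m/min

r/h = 7/20, so r = (7/20)h
V = (1/3)πr²h = (1/3)π((7/20)h)²h = (49/1200)πh³
dV/dh = (49/400)πh²
dh/dt = (dV/dt)/(dV/dh) = -3/((49/400)π·13²) = -1200/(8281π) m/min
The level is dropping at 1200/(8281π) ≈ 0.04613 m/min.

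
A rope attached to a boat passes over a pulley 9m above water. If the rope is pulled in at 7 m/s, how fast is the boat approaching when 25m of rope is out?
175√34/136 ≈ 7.503 m/s

rope² = x² + 9²
x = √(25² - 9²) = 4√34
dx/dt = (rope/x) · d(rope)/dt = (25/(4√34)) · (-7) = -175√34/136 m/s
The boat approaches at 175√34/136 ≈ 7.503 m/s.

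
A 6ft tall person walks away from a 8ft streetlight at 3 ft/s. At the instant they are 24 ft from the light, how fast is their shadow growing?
9 ft/s

By similar triangles: 8/(x+s) = 6/s
Solving: s = 6x/2
ds/dt = 6/2 · dx/dt = 3 · 3 = 9 ft/s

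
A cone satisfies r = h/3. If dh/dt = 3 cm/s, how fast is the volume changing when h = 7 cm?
49π/3 cm³/s

V = (1/3)π(h/3)²h = πh³/27
dV/dt = πh²/9 · 3
At h = 7: dV/dt = 49π/3 cm³/s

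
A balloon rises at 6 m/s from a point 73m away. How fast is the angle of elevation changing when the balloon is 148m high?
0.016083 rad/s

tan(θ) = y/73
sec²(θ) · dθ/dt = (1/73) · dy/dt
dθ/dt = cos²(θ)/73 · 6 = 73/(73² + 148²) · 6
dθ/dt = 0.016083 rad/s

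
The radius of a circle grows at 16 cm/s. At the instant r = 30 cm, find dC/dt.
32π cm/s

C = 2πr
dC/dt = 2π · dr/dt = 2π · 16 = 32π cm/s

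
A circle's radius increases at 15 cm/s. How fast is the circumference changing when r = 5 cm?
30π cm/s

C = 2πr
dC/dt = 2π · dr/dt = 2π · 15 = 30π cm/s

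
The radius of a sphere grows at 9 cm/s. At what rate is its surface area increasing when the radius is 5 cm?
360π cm²/s

S = 4πr²
dS/dt = dS/dr · dr/dt = 8πr · 9
At r = 5: dS/dt = 360π cm²/s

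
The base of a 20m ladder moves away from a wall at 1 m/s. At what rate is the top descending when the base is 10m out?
√3/3 ≈ 0.5774 m/s

x² + y² = 20²
2x·dx/dt + 2y·dy/dt = 0
dy/dt = -x/y · dx/dt = -10/(10√3) · 1 = -√3/3 m/s
The top is descending at √3/3 ≈ 0.5774 m/s.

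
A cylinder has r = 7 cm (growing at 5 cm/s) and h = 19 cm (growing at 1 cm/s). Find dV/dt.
1379π cm³/s

V = πr²h
dV/dt = 2πrh·dr/dt + πr²·dh/dt
= 2π(7)(19)(5) + π(7)²(1)
= 1379π cm³/s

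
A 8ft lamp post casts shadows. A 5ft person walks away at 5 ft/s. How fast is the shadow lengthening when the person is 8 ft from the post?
25/3 ft/s

By similar triangles: 8/(x+s) = 5/s
Solving: s = 5x/3
ds/dt = 5/3 · dx/dt = 5/3 · 5 = 25/3 ft/s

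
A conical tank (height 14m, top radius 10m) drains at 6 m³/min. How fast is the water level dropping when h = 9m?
98/(675π) ≈ 0.04621 m/min

r/h = 10/14, so r = (5/7)h
V = (1/3)πr²h = (1/3)π((5/7)h)²h = (25/147)πh³
dV/dh = (25/49)πh²
dh/dt = (dV/dt)/(dV/dh) = -6/((25/49)π·9²) = -98/(675π) m/min
The level is dropping at 98/(675π) ≈ 0.04621 m/min.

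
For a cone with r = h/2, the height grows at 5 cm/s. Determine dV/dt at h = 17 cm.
1445π/4 cm³/s

V = (1/3)π(h/2)²h = πh³/12
dV/dt = πh²/4 · 5
At h = 17: dV/dt = 1445π/4 cm³/s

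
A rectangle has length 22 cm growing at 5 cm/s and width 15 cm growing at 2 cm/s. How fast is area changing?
119 cm²/s

A = lw
dA/dt = w·dl/dt + l·dw/dt = 15·5 + 22·2 = 119 cm²/s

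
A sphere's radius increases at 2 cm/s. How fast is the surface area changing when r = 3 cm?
48π cm²/s

S = 4πr²
dS/dt = dS/dr · dr/dt = 8πr · 2
At r = 3: dS/dt = 48π cm²/s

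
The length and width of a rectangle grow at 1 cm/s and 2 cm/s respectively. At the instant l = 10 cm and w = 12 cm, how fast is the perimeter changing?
6 cm/s

P = 2(l + w)
dP/dt = 2(dl/dt + dw/dt) = 2(1 + 2) = 6 cm/s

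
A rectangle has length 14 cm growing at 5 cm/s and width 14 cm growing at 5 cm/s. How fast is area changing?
140 cm²/s

A = lw
dA/dt = w·dl/dt + l·dw/dt = 14·5 + 14·5 = 140 cm²/s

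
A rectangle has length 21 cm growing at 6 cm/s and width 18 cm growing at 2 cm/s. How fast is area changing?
150 cm²/s

A = lw
dA/dt = w·dl/dt + l·dw/dt = 18·6 + 21·2 = 150 cm²/s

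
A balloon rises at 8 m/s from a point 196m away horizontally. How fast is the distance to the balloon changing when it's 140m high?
20√74/37 ≈ 4.65 m/s

z² = 196² + y²
z = √(196² + 140²) = 28√74
dz/dt = y/z · dy/dt = 140/(28√74) · 8 = 20√74/37 ≈ 4.65 m/s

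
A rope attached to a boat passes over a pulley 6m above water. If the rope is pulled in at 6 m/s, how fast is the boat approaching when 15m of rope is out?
10√21/7 ≈ 6.547 m/s

rope² = x² + 6²
x = √(15² - 6²) = 3√21
dx/dt = (rope/x) · d(rope)/dt = (15/(3√21)) · (-6) = -10√21/7 m/s
The boat approaches at 10√21/7 ≈ 6.547 m/s.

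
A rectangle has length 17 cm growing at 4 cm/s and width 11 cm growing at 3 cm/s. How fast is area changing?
95 cm²/s

A = lw
dA/dt = w·dl/dt + l·dw/dt = 11·4 + 17·3 = 95 cm²/s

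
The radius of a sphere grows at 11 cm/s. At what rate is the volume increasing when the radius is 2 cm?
176π cm³/s

V = (4/3)πr³
dV/dt = dV/dr · dr/dt = 4πr² · 11
At r = 2: dV/dt = 176π cm³/s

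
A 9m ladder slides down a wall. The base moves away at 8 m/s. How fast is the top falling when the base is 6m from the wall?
16√5/5 ≈ 7.155 m/s

x² + y² = 9²
2x·dx/dt + 2y·dy/dt = 0
dy/dt = -x/y · dx/dt = -6/(3√5) · 8 = -16√5/5 m/s
The top is descending at 16√5/5 ≈ 7.155 m/s.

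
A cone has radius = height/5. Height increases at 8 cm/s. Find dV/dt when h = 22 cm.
3872π/25 cm³/s

V = (1/3)π(h/5)²h = πh³/75
dV/dt = πh²/25 · 8
At h = 22: dV/dt = 3872π/25 cm³/s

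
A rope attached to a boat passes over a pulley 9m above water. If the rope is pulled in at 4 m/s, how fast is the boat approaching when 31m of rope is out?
31√55/55 ≈ 4.18 m/s

rope² = x² + 9²
x = √(31² - 9²) = 4√55
dx/dt = (rope/x) · d(rope)/dt = (31/(4√55)) · (-4) = -31√55/55 m/s
The boat approaches at 31√55/55 ≈ 4.18 m/s.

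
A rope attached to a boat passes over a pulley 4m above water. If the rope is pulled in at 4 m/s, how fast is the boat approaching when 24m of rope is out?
24√35/35 ≈ 4.057 m/s

rope² = x² + 4²
x = √(24² - 4²) = 4√35
dx/dt = (rope/x) · d(rope)/dt = (24/(4√35)) · (-4) = -24√35/35 m/s
The boat approaches at 24√35/35 ≈ 4.057 m/s.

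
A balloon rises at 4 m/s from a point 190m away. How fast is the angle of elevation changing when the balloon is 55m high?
0.019425 rad/s

tan(θ) = y/190
sec²(θ) · dθ/dt = (1/190) · dy/dt
dθ/dt = cos²(θ)/190 · 4 = 190/(190² + 55²) · 4
dθ/dt = 0.019425 rad/s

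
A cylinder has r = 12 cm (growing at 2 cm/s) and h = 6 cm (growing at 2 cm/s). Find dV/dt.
576π cm³/s

V = πr²h
dV/dt = 2πrh·dr/dt + πr²·dh/dt
= 2π(12)(6)(2) + π(12)²(2)
= 576π cm³/s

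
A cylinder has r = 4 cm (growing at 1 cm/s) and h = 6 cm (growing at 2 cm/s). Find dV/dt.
80π cm³/s

V = πr²h
dV/dt = 2πrh·dr/dt + πr²·dh/dt
= 2π(4)(6)(1) + π(4)²(2)
= 80π cm³/s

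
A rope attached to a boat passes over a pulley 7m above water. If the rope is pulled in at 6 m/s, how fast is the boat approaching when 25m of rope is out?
25/4 = 6.25 m/s

rope² = x² + 7²
x = √(25² - 7²) = 24
dx/dt = (rope/x) · d(rope)/dt = (25/24) · (-6) = -25/4 m/s
The boat approaches at 25/4 = 6.25 m/s.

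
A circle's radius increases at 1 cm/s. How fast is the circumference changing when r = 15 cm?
2π cm/s

C = 2πr
dC/dt = 2π · dr/dt = 2π · 1 = 2π cm/s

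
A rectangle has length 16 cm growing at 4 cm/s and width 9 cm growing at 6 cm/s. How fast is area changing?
132 cm²/s

A = lw
dA/dt = w·dl/dt + l·dw/dt = 9·4 + 16·6 = 132 cm²/s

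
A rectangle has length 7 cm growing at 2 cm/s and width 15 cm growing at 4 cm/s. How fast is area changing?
58 cm²/s

A = lw
dA/dt = w·dl/dt + l·dw/dt = 15·2 + 7·4 = 58 cm²/s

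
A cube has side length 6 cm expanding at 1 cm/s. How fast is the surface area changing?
72 cm²/s

A = 6s²
dA/dt = 12s · ds/dt = 12·6·1 = 72 cm²/s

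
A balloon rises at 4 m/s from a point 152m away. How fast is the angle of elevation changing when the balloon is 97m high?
0.0187 rad/s

tan(θ) = y/152
sec²(θ) · dθ/dt = (1/152) · dy/dt
dθ/dt = cos²(θ)/152 · 4 = 152/(152² + 97²) · 4
dθ/dt = 0.0187 rad/s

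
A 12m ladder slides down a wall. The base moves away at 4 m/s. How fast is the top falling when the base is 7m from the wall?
28√95/95 ≈ 2.873 m/s

x² + y² = 12²
2x·dx/dt + 2y·dy/dt = 0
dy/dt = -x/y · dx/dt = -7/√95 · 4 = -28√95/95 m/s
The top is descending at 28√95/95 ≈ 2.873 m/s.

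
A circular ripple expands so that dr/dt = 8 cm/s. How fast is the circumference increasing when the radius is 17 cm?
16π cm/s

C = 2πr
dC/dt = 2π · dr/dt = 2π · 8 = 16π cm/s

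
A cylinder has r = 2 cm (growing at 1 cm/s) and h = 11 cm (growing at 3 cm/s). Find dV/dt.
56π cm³/s

V = πr²h
dV/dt = 2πrh·dr/dt + πr²·dh/dt
= 2π(2)(11)(1) + π(2)²(3)
= 56π cm³/s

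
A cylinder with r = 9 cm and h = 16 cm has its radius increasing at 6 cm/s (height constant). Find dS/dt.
408π cm²/s

S = 2πrh + 2πr² (lateral + bases)
dS/dt = (2πh + 4πr)·dr/dt = (2π·16 + 4π·9)·6
= 408π cm²/s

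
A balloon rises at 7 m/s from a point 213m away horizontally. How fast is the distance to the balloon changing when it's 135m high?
315√7066/7066 ≈ 3.747 m/s

z² = 213² + y²
z = √(213² + 135²) = 3√7066
dz/dt = y/z · dy/dt = 135/(3√7066) · 7 = 315√7066/7066 ≈ 3.747 m/s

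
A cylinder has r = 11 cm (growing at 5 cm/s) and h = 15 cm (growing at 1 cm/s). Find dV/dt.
1771π cm³/s

V = πr²h
dV/dt = 2πrh·dr/dt + πr²·dh/dt
= 2π(11)(15)(5) + π(11)²(1)
= 1771π cm³/s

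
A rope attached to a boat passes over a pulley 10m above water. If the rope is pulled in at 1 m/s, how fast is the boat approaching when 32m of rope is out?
16√231/231 ≈ 1.053 m/s

rope² = x² + 10²
x = √(32² - 10²) = 2√231
dx/dt = (rope/x) · d(rope)/dt = (32/(2√231)) · (-1) = -16√231/231 m/s
The boat approaches at 16√231/231 ≈ 1.053 m/s.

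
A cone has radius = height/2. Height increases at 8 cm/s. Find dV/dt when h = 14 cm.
392π cm³/s

V = (1/3)π(h/2)²h = πh³/12
dV/dt = πh²/4 · 8
At h = 14: dV/dt = 392π cm³/s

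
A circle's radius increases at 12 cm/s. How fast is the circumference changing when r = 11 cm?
24π cm/s

C = 2πr
dC/dt = 2π · dr/dt = 2π · 12 = 24π cm/s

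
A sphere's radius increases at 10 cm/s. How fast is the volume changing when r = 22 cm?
19360π cm³/s

V = (4/3)πr³
dV/dt = dV/dr · dr/dt = 4πr² · 10
At r = 22: dV/dt = 19360π cm³/s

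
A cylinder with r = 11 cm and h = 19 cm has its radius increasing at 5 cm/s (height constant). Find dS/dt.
410π cm²/s

S = 2πrh + 2πr² (lateral + bases)
dS/dt = (2πh + 4πr)·dr/dt = (2π·19 + 4π·11)·5
= 410π cm²/s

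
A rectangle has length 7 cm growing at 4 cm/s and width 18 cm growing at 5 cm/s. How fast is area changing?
107 cm²/s

A = lw
dA/dt = w·dl/dt + l·dw/dt = 18·4 + 7·5 = 107 cm²/s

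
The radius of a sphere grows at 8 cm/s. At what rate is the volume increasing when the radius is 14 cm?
6272π cm³/s

V = (4/3)πr³
dV/dt = dV/dr · dr/dt = 4πr² · 8
At r = 14: dV/dt = 6272π cm³/s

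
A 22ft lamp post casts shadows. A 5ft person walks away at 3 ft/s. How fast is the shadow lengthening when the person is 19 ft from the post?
15/17 ft/s

By similar triangles: 22/(x+s) = 5/s
Solving: s = 5x/17
ds/dt = 5/17 · dx/dt = 5/17 · 3 = 15/17 ft/s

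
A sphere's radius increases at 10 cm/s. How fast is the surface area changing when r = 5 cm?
400π cm²/s

S = 4πr²
dS/dt = dS/dr · dr/dt = 8πr · 10
At r = 5: dS/dt = 400π cm²/s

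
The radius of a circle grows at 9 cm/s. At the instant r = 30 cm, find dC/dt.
18π cm/s

C = 2πr
dC/dt = 2π · dr/dt = 2π · 9 = 18π cm/s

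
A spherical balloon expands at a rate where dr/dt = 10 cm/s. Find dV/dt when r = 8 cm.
2560π cm³/s

V = (4/3)πr³
dV/dt = dV/dr · dr/dt = 4πr² · 10
At r = 8: dV/dt = 2560π cm³/s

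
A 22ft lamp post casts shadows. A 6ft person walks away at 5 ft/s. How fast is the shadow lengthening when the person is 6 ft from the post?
15/8 ft/s

By similar triangles: 22/(x+s) = 6/s
Solving: s = 6x/16
ds/dt = 6/16 · dx/dt = 3/8 · 5 = 15/8 ft/s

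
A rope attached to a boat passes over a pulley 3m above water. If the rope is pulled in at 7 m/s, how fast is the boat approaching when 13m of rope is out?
91√10/40 ≈ 7.194 m/s

rope² = x² + 3²
x = √(13² - 3²) = 4√10
dx/dt = (rope/x) · d(rope)/dt = (13/(4√10)) · (-7) = -91√10/40 m/s
The boat approaches at 91√10/40 ≈ 7.194 m/s.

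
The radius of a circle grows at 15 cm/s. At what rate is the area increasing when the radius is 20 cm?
600π cm²/s

A = πr²
dA/dt = 2πr · dr/dt = 2π(20)(15) = 600π cm²/s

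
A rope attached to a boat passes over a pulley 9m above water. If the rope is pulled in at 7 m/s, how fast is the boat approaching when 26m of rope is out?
26√595/85 ≈ 7.461 m/s

rope² = x² + 9²
x = √(26² - 9²) = √595
dx/dt = (rope/x) · d(rope)/dt = (26/√595) · (-7) = -26√595/85 m/s
The boat approaches at 26√595/85 ≈ 7.461 m/s.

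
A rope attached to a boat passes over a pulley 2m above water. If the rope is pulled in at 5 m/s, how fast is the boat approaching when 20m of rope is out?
50√11/33 ≈ 5.025 m/s

rope² = x² + 2²
x = √(20² - 2²) = 6√11
dx/dt = (rope/x) · d(rope)/dt = (20/(6√11)) · (-5) = -50√11/33 m/s
The boat approaches at 50√11/33 ≈ 5.025 m/s.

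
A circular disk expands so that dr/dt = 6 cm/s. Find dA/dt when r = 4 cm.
48π cm²/s

A = πr²
dA/dt = 2πr · dr/dt = 2π(4)(6) = 48π cm²/s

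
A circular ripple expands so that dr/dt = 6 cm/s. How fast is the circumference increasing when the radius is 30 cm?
12π cm/s

C = 2πr
dC/dt = 2π · dr/dt = 2π · 6 = 12π cm/s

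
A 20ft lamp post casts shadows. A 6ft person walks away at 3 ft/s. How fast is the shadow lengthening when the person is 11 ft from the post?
9/7 ft/s

By similar triangles: 20/(x+s) = 6/s
Solving: s = 6x/14
ds/dt = 6/14 · dx/dt = 3/7 · 3 = 9/7 ft/s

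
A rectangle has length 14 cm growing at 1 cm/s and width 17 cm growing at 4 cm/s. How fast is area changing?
73 cm²/s

A = lw
dA/dt = w·dl/dt + l·dw/dt = 17·1 + 14·4 = 73 cm²/s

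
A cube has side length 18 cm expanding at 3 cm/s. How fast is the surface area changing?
648 cm²/s

A = 6s²
dA/dt = 12s · ds/dt = 12·18·3 = 648 cm²/s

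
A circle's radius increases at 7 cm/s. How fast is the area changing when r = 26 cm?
364π cm²/s

A = πr²
dA/dt = 2πr · dr/dt = 2π(26)(7) = 364π cm²/s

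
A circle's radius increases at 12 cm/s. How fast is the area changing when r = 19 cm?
456π cm²/s

A = πr²
dA/dt = 2πr · dr/dt = 2π(19)(12) = 456π cm²/s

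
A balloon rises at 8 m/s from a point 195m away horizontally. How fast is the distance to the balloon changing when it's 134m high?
1072√55981/55981 ≈ 4.531 m/s

z² = 195² + y²
z = √(195² + 134²) = √55981
dz/dt = y/z · dy/dt = 134/√55981 · 8 = 1072√55981/55981 ≈ 4.531 m/s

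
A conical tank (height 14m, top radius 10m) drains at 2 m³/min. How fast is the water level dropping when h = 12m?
49/(1800π) ≈ 0.008665 m/min

r/h = 10/14, so r = (5/7)h
V = (1/3)πr²h = (1/3)π((5/7)h)²h = (25/147)πh³
dV/dh = (25/49)πh²
dh/dt = (dV/dt)/(dV/dh) = -2/((25/49)π·12²) = -49/(1800π) m/min
The level is dropping at 49/(1800π) ≈ 0.008665 m/min.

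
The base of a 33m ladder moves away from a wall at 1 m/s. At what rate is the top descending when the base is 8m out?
8√41/205 ≈ 0.2499 m/s

x² + y² = 33²
2x·dx/dt + 2y·dy/dt = 0
dy/dt = -x/y · dx/dt = -8/(5√41) · 1 = -8√41/205 m/s
The top is descending at 8√41/205 ≈ 0.2499 m/s.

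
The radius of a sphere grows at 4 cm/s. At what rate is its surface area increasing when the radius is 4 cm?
128π cm²/s

S = 4πr²
dS/dt = dS/dr · dr/dt = 8πr · 4
At r = 4: dS/dt = 128π cm²/s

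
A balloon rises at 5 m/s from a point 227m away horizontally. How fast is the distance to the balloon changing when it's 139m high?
139√2834/2834 ≈ 2.611 m/s

z² = 227² + y²
z = √(227² + 139²) = 5√2834
dz/dt = y/z · dy/dt = 139/(5√2834) · 5 = 139√2834/2834 ≈ 2.611 m/s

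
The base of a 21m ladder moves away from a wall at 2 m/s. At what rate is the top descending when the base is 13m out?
13√17/34 ≈ 1.576 m/s

x² + y² = 21²
2x·dx/dt + 2y·dy/dt = 0
dy/dt = -x/y · dx/dt = -13/(4√17) · 2 = -13√17/34 m/s
The top is descending at 13√17/34 ≈ 1.576 m/s.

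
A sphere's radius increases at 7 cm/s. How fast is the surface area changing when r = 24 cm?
1344π cm²/s

S = 4πr²
dS/dt = dS/dr · dr/dt = 8πr · 7
At r = 24: dS/dt = 1344π cm²/s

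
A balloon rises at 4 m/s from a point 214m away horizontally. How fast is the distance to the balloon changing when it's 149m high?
596√67997/67997 ≈ 2.286 m/s

z² = 214² + y²
z = √(214² + 149²) = √67997
dz/dt = y/z · dy/dt = 149/√67997 · 4 = 596√67997/67997 ≈ 2.286 m/s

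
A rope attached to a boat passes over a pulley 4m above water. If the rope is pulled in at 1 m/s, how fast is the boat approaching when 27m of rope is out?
27√713/713 ≈ 1.011 m/s

rope² = x² + 4²
x = √(27² - 4²) = √713
dx/dt = (rope/x) · d(rope)/dt = (27/√713) · (-1) = -27√713/713 m/s
The boat approaches at 27√713/713 ≈ 1.011 m/s.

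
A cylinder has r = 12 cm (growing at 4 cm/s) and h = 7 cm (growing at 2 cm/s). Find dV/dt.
960π cm³/s

V = πr²h
dV/dt = 2πrh·dr/dt + πr²·dh/dt
= 2π(12)(7)(4) + π(12)²(2)
= 960π cm³/s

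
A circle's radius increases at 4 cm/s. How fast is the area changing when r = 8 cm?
64π cm²/s

A = πr²
dA/dt = 2πr · dr/dt = 2π(8)(4) = 64π cm²/s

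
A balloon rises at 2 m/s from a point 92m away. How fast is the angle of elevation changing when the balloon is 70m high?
0.013768 rad/s

tan(θ) = y/92
sec²(θ) · dθ/dt = (1/92) · dy/dt
dθ/dt = cos²(θ)/92 · 2 = 92/(92² + 70²) · 2
dθ/dt = 0.013768 rad/s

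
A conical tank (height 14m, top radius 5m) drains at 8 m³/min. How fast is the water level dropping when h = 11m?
1568/(3025π) ≈ 0.165 m/min

r/h = 5/14, so r = (5/14)h
V = (1/3)πr²h = (1/3)π((5/14)h)²h = (25/588)πh³
dV/dh = (25/196)πh²
dh/dt = (dV/dt)/(dV/dh) = -8/((25/196)π·11²) = -1568/(3025π) m/min
The level is dropping at 1568/(3025π) ≈ 0.165 m/min.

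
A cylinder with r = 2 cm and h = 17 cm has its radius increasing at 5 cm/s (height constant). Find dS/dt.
210π cm²/s

S = 2πrh + 2πr² (lateral + bases)
dS/dt = (2πh + 4πr)·dr/dt = (2π·17 + 4π·2)·5
= 210π cm²/s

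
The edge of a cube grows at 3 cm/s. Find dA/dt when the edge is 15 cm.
540 cm²/s

A = 6s²
dA/dt = 12s · ds/dt = 12·15·3 = 540 cm²/s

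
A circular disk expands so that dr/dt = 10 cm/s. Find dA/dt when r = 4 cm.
80π cm²/s

A = πr²
dA/dt = 2πr · dr/dt = 2π(4)(10) = 80π cm²/s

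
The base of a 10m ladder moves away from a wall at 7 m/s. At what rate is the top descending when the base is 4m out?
2√21/3 ≈ 3.055 m/s

x² + y² = 10²
2x·dx/dt + 2y·dy/dt = 0
dy/dt = -x/y · dx/dt = -4/(2√21) · 7 = -2√21/3 m/s
The top is descending at 2√21/3 ≈ 3.055 m/s.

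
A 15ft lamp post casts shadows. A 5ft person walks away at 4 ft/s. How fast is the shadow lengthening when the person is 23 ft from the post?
2 ft/s

By similar triangles: 15/(x+s) = 5/s
Solving: s = 5x/10
ds/dt = 5/10 · dx/dt = 1/2 · 4 = 2 ft/s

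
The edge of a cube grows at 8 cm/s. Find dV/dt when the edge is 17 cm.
6936 cm³/s

V = s³
dV/dt = 3s² · ds/dt = 3·17²·8 = 6936 cm³/s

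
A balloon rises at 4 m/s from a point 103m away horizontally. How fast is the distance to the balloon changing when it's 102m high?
408√21013/21013 ≈ 2.815 m/s

z² = 103² + y²
z = √(103² + 102²) = √21013
dz/dt = y/z · dy/dt = 102/√21013 · 4 = 408√21013/21013 ≈ 2.815 m/s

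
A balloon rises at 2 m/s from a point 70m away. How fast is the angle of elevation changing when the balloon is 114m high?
0.007823 rad/s

tan(θ) = y/70
sec²(θ) · dθ/dt = (1/70) · dy/dt
dθ/dt = cos²(θ)/70 · 2 = 70/(70² + 114²) · 2
dθ/dt = 0.007823 rad/s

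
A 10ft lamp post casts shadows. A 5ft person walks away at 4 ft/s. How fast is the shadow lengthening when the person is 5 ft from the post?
4 ft/s

By similar triangles: 10/(x+s) = 5/s
Solving: s = 5x/5
ds/dt = 5/5 · dx/dt = 1 · 4 = 4 ft/s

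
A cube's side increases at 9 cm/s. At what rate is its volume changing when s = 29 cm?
22707 cm³/s

V = s³
dV/dt = 3s² · ds/dt = 3·29²·9 = 22707 cm³/s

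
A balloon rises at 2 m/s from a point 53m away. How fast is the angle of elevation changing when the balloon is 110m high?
0.00711 rad/s

tan(θ) = y/53
sec²(θ) · dθ/dt = (1/53) · dy/dt
dθ/dt = cos²(θ)/53 · 2 = 53/(53² + 110²) · 2
dθ/dt = 0.00711 rad/s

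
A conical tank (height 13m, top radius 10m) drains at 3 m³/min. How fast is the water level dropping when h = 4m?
507/(1600π) ≈ 0.1009 m/min

r/h = 10/13, so r = (10/13)h
V = (1/3)πr²h = (1/3)π((10/13)h)²h = (100/507)πh³
dV/dh = (100/169)πh²
dh/dt = (dV/dt)/(dV/dh) = -3/((100/169)π·4²) = -507/(1600π) m/min
The level is dropping at 507/(1600π) ≈ 0.1009 m/min.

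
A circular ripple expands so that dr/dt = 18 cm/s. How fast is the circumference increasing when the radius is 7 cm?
36π cm/s

C = 2πr
dC/dt = 2π · dr/dt = 2π · 18 = 36π cm/s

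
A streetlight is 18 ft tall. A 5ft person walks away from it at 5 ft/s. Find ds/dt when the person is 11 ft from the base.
25/13 ft/s

By similar triangles: 18/(x+s) = 5/s
Solving: s = 5x/13
ds/dt = 5/13 · dx/dt = 5/13 · 5 = 25/13 ft/s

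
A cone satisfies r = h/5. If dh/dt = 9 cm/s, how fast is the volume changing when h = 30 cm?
324π cm³/s

V = (1/3)π(h/5)²h = πh³/75
dV/dt = πh²/25 · 9
At h = 30: dV/dt = 324π cm³/s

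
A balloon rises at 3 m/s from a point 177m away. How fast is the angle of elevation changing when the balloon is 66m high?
0.01488 rad/s

tan(θ) = y/177
sec²(θ) · dθ/dt = (1/177) · dy/dt
dθ/dt = cos²(θ)/177 · 3 = 177/(177² + 66²) · 3
dθ/dt = 0.01488 rad/s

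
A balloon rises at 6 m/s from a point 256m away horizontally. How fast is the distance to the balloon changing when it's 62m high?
186√17345/17345 ≈ 1.412 m/s

z² = 256² + y²
z = √(256² + 62²) = 2√17345
dz/dt = y/z · dy/dt = 62/(2√17345) · 6 = 186√17345/17345 ≈ 1.412 m/s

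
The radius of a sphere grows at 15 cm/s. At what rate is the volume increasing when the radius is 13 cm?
10140π cm³/s

V = (4/3)πr³
dV/dt = dV/dr · dr/dt = 4πr² · 15
At r = 13: dV/dt = 10140π cm³/s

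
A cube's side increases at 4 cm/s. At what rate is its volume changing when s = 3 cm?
108 cm³/s

V = s³
dV/dt = 3s² · ds/dt = 3·3²·4 = 108 cm³/s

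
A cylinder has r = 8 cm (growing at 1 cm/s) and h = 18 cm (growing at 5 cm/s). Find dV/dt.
608π cm³/s

V = πr²h
dV/dt = 2πrh·dr/dt + πr²·dh/dt
= 2π(8)(18)(1) + π(8)²(5)
= 608π cm³/s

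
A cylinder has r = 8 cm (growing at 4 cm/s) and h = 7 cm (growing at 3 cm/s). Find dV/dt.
640π cm³/s

V = πr²h
dV/dt = 2πrh·dr/dt + πr²·dh/dt
= 2π(8)(7)(4) + π(8)²(3)
= 640π cm³/s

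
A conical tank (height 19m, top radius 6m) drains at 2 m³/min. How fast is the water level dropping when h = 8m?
361/(1152π) ≈ 0.09975 m/min

r/h = 6/19, so r = (6/19)h
V = (1/3)πr²h = (1/3)π((6/19)h)²h = (12/361)πh³
dV/dh = (36/361)πh²
dh/dt = (dV/dt)/(dV/dh) = -2/((36/361)π·8²) = -361/(1152π) m/min
The level is dropping at 361/(1152π) ≈ 0.09975 m/min.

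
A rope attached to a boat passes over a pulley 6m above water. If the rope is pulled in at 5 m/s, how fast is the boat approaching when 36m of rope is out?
6√35/7 ≈ 5.071 m/s

rope² = x² + 6²
x = √(36² - 6²) = 6√35
dx/dt = (rope/x) · d(rope)/dt = (36/(6√35)) · (-5) = -6√35/7 m/s
The boat approaches at 6√35/7 ≈ 5.071 m/s.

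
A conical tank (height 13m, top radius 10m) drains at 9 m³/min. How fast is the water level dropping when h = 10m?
1521/(10000π) ≈ 0.04841 m/min

r/h = 10/13, so r = (10/13)h
V = (1/3)πr²h = (1/3)π((10/13)h)²h = (100/507)πh³
dV/dh = (100/169)πh²
dh/dt = (dV/dt)/(dV/dh) = -9/((100/169)π·10²) = -1521/(10000π) m/min
The level is dropping at 1521/(10000π) ≈ 0.04841 m/min.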